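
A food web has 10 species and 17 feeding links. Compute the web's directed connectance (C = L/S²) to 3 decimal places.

C = 0.170

The web has S = 10 species and L = 17 feeding links.
C = L / S² = 17 / 100 = 0.1700 ≈ 0.170.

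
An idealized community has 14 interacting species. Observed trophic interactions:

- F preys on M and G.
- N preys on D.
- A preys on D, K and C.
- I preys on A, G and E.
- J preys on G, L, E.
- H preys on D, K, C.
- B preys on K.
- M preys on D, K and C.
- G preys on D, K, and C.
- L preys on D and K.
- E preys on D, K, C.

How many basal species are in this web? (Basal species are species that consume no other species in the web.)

3

Basal species (no prey listed): K, C, D.
Count: 3.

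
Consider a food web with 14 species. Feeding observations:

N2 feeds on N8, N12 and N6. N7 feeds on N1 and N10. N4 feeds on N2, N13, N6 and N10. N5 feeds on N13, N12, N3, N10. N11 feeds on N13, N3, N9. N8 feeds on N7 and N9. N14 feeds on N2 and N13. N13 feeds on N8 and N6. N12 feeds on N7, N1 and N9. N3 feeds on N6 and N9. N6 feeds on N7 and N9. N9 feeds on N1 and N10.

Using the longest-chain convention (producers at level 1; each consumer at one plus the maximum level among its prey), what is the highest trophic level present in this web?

5

Producers (level 1): N10, N1.
N10 → N9 → N6 → N3 → N11 gives N11 level 5.
No species has a prey at level 5, so no species reaches level 6.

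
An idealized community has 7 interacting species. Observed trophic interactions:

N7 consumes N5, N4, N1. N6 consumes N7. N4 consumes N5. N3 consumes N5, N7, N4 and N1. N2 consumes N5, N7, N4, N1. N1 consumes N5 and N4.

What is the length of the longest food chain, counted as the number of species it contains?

One longest chain: N5 → N4 → N1 → N7 → N3.
It has 5 species and 4 links.

5 species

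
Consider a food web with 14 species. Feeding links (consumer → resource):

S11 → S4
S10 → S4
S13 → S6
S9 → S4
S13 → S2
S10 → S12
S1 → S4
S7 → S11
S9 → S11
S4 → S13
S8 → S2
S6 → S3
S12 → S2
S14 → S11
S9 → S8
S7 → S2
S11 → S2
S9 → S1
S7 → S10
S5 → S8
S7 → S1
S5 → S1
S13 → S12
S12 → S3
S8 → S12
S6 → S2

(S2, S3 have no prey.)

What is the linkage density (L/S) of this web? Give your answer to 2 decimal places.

L/S = 1.86

There are L = 26 links among S = 14 species.
L/S = 26/14 = 1.8571 ≈ 1.86.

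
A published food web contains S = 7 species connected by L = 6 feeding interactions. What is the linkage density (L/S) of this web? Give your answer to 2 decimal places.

L/S = 0.86

There are L = 6 links among S = 7 species.
L/S = 6/7 = 0.8571 ≈ 0.86.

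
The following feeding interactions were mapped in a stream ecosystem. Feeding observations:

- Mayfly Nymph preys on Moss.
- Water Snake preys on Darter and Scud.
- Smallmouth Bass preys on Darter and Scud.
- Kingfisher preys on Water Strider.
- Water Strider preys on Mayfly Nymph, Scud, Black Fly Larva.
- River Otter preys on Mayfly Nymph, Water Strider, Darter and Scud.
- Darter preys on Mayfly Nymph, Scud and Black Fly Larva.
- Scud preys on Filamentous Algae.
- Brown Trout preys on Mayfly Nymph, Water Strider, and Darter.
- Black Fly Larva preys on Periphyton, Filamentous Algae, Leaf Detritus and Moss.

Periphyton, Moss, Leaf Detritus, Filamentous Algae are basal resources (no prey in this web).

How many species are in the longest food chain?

4 species

One longest chain: Moss → Mayfly Nymph → Water Strider → Kingfisher.
It has 4 species and 3 links.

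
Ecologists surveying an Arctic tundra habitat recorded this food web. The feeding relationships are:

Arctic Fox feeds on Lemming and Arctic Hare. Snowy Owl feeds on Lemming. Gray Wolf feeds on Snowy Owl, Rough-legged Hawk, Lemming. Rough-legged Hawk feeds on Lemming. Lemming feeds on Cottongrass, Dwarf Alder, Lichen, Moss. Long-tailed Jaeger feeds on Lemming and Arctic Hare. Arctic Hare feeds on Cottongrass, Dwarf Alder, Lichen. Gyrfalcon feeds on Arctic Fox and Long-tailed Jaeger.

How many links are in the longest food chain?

One longest chain: Moss → Lemming → Rough-legged Hawk → Gray Wolf.
It has 4 species and 3 links.

3 links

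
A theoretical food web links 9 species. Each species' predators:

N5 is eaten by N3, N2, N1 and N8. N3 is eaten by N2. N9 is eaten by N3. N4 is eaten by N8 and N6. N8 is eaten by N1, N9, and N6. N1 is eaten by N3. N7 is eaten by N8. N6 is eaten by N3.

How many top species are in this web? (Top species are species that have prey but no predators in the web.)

1

Top species (has prey, but nothing eats it): N2.
Count: 1.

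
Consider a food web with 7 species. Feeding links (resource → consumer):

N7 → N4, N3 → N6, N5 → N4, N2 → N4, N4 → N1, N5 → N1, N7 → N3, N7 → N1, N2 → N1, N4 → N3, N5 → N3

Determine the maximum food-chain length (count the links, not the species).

One longest chain: N2 → N4 → N3 → N6.
It has 4 species and 3 links.

3 links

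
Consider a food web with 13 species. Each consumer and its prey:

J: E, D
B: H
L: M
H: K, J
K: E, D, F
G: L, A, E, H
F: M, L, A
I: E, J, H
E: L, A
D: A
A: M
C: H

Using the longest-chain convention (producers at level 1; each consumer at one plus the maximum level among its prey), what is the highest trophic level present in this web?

Producers (level 1): M.
M → L → E → K → H → B gives B level 6.
No species has a prey at level 6, so no species reaches level 7.

6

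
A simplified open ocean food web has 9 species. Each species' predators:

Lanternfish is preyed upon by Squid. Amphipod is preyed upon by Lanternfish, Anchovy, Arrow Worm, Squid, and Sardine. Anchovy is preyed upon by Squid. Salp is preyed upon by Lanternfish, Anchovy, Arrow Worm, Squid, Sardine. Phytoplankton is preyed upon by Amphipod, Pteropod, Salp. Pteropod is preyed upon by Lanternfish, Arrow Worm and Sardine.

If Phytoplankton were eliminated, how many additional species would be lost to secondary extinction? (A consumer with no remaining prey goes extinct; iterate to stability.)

8

Remove Phytoplankton.
Round 1: Pteropod (all prey gone), Amphipod (all prey gone), Salp (all prey gone) → extinct.
Round 2: Anchovy (all prey gone), Sardine (all prey gone), Arrow Worm (all prey gone), Lanternfish (all prey gone) → extinct.
Round 3: Squid (all prey gone) → extinct.
No further losses. Total secondary extinctions: 8.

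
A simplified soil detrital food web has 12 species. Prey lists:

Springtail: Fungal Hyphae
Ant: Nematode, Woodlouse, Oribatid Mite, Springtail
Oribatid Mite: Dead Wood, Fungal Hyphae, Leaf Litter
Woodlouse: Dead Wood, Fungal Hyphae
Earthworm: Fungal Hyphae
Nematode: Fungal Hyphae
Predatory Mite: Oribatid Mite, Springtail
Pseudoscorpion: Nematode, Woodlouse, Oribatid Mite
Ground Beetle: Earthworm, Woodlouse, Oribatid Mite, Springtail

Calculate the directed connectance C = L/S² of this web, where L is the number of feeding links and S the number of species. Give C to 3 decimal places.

C = 0.146

The web has S = 12 species and L = 21 feeding links.
C = L / S² = 21 / 144 = 0.1458 ≈ 0.146.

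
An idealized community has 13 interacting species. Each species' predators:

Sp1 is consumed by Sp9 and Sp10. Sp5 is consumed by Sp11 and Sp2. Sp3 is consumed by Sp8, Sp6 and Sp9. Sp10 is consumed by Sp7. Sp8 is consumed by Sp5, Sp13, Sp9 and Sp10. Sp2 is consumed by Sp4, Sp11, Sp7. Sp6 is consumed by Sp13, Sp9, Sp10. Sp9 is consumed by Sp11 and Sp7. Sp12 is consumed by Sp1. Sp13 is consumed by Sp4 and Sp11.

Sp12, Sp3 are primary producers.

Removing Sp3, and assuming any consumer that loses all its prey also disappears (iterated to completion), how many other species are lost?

6

Remove Sp3.
Round 1: Sp6 (all prey gone), Sp8 (all prey gone) → extinct.
Round 2: Sp5 (all prey gone), Sp13 (all prey gone) → extinct.
Round 3: Sp2 (all prey gone) → extinct.
Round 4: Sp4 (all prey gone) → extinct.
No further losses. Total secondary extinctions: 6.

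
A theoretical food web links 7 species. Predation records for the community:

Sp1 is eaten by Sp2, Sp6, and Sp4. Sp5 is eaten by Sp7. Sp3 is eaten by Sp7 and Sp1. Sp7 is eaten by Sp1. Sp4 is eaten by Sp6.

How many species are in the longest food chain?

One longest chain: Sp5 → Sp7 → Sp1 → Sp4 → Sp6.
It has 5 species and 4 links.

5 species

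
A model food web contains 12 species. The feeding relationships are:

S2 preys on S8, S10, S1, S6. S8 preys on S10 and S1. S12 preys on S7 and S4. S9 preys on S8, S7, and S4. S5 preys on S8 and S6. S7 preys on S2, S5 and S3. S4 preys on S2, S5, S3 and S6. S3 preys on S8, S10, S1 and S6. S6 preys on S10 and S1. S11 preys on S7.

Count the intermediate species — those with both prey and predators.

Intermediate species (has both prey and predators): S8, S6, S3, S2, S5, S7, S4.
Count: 7.

7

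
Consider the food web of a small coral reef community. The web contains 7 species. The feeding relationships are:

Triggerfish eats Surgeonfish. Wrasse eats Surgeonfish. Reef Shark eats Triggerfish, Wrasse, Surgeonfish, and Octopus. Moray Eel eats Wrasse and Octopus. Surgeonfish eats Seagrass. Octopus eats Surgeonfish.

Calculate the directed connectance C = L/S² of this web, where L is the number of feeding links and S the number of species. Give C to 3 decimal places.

The web has S = 7 species and L = 10 feeding links.
C = L / S² = 10 / 49 = 0.2041 ≈ 0.204.

C = 0.204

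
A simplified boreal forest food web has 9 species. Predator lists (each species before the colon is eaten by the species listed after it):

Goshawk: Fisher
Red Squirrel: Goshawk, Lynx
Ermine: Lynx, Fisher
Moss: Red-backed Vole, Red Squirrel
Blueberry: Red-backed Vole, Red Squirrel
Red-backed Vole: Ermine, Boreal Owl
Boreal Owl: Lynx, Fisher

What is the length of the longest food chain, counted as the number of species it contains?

4 species

One longest chain: Blueberry → Red-backed Vole → Ermine → Lynx.
It has 4 species and 3 links.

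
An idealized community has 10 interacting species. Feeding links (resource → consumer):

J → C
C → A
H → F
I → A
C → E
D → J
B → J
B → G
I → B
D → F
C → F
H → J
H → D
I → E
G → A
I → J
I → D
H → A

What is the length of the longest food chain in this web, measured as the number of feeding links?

4 links

One longest chain: I → B → J → C → F.
It has 5 species and 4 links.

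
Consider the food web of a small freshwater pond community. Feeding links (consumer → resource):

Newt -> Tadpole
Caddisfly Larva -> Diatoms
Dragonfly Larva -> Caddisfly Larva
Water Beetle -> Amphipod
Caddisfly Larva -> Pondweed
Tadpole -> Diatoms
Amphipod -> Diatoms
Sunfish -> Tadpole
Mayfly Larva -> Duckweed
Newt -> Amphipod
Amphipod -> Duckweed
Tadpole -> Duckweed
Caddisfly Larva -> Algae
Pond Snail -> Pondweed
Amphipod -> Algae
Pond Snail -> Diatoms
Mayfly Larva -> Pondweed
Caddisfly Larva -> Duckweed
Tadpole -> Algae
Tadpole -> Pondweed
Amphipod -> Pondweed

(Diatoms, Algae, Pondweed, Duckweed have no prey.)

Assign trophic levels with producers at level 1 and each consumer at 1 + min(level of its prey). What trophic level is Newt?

Trophic level 3

Diatoms is a producer → level 1.
Tadpole eats Diatoms → level 2.
Newt eats Tadpole → level 3.
No prey of Newt is below level 2, so 3 is the minimum.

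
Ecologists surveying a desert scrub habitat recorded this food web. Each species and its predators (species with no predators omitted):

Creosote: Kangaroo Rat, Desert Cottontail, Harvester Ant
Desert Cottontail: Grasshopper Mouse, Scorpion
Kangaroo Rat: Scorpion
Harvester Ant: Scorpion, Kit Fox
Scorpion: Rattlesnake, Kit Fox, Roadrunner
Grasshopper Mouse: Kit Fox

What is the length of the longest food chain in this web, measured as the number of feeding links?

3 links

One longest chain: Creosote → Kangaroo Rat → Scorpion → Rattlesnake.
It has 4 species and 3 links.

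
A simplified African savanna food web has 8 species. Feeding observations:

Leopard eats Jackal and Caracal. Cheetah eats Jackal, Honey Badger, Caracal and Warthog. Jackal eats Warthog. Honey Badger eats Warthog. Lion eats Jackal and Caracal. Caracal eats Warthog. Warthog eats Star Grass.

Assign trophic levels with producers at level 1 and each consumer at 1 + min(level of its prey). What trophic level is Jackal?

Trophic level 3

Star Grass is a producer → level 1.
Warthog eats Star Grass → level 2.
Jackal eats Warthog → level 3.
No prey of Jackal is below level 2, so 3 is the minimum.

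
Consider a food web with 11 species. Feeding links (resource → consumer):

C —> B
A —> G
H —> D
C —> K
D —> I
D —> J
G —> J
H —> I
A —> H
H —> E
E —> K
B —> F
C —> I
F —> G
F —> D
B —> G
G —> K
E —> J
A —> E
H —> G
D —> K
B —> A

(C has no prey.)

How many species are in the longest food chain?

One longest chain: C → B → A → H → G → J.
It has 6 species and 5 links.

6 species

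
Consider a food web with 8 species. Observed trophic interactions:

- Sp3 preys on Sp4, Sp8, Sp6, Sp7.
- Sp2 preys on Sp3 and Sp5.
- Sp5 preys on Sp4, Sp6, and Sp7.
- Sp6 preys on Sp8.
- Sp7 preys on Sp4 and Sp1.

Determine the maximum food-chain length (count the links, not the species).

One longest chain: Sp1 → Sp7 → Sp5 → Sp2.
It has 4 species and 3 links.

3 links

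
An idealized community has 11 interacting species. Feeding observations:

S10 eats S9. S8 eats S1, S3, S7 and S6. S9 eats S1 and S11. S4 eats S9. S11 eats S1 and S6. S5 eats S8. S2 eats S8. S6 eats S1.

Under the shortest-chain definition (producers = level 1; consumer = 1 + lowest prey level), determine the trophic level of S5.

S3 is a producer → level 1.
S8 eats S3 → level 2.
S5 eats S8 → level 3.
No prey of S5 is below level 2, so 3 is the minimum.

Trophic level 3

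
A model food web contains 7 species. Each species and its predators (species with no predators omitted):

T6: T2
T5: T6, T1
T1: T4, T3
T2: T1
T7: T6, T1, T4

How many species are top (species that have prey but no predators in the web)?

2

Top species (has prey, but nothing eats it): T4, T3.
Count: 2.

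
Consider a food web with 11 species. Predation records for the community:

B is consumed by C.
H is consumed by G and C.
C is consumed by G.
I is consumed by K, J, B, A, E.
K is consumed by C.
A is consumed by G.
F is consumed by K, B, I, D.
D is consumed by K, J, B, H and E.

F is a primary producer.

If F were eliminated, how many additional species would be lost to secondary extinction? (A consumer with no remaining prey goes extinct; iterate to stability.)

Remove F.
Round 1: I (all prey gone), D (all prey gone) → extinct.
Round 2: J (all prey gone), B (all prey gone), A (all prey gone), E (all prey gone), H (all prey gone), K (all prey gone) → extinct.
Round 3: C (all prey gone) → extinct.
Round 4: G (all prey gone) → extinct.
No further losses. Total secondary extinctions: 10.

10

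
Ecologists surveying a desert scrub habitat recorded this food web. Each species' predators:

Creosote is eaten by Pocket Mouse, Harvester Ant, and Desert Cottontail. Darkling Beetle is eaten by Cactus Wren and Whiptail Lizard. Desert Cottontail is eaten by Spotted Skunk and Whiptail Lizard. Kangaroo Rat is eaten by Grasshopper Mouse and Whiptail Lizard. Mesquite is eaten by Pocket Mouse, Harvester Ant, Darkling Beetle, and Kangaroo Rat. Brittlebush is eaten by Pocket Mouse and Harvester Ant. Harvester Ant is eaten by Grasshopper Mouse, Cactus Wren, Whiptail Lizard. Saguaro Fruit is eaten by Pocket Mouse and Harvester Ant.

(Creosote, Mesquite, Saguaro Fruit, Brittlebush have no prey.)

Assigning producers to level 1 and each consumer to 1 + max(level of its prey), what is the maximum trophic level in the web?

Producers (level 1): Creosote, Mesquite, Saguaro Fruit, Brittlebush.
Creosote → Harvester Ant → Grasshopper Mouse gives Grasshopper Mouse level 3.
No species has a prey at level 3, so no species reaches level 4.

3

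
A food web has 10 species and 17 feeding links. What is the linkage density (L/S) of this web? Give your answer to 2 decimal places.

There are L = 17 links among S = 10 species.
L/S = 17/10 = 1.7000 ≈ 1.70.

L/S = 1.70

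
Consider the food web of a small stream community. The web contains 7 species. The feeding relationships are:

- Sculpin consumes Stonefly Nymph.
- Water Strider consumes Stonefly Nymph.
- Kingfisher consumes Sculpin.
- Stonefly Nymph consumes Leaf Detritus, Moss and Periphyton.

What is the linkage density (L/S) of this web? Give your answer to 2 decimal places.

There are L = 6 links among S = 7 species.
L/S = 6/7 = 0.8571 ≈ 0.86.

L/S = 0.86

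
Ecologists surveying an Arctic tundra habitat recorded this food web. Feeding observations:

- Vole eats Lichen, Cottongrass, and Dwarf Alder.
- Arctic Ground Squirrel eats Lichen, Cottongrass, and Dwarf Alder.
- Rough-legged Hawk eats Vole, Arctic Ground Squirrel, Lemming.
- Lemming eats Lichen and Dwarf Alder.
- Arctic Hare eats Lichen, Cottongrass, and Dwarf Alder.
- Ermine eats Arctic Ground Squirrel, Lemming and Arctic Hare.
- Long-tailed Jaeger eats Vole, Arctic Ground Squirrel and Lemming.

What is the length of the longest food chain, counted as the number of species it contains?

One longest chain: Dwarf Alder → Vole → Long-tailed Jaeger.
It has 3 species and 2 links.

3 species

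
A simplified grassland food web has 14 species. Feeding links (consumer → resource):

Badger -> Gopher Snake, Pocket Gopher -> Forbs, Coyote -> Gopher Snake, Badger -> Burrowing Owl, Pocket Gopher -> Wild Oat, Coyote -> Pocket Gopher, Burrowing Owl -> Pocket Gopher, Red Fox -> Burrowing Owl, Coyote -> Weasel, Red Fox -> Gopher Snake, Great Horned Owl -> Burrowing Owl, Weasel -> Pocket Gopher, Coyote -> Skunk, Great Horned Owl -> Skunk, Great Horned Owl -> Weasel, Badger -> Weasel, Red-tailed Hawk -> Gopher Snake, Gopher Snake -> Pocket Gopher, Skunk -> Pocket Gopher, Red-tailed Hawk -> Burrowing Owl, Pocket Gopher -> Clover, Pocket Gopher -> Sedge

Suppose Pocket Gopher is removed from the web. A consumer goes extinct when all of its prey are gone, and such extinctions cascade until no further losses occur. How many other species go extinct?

Remove Pocket Gopher.
Round 1: Burrowing Owl (all prey gone), Weasel (all prey gone), Skunk (all prey gone), Gopher Snake (all prey gone) → extinct.
Round 2: Red Fox (all prey gone), Red-tailed Hawk (all prey gone), Badger (all prey gone), Coyote (all prey gone), Great Horned Owl (all prey gone) → extinct.
No further losses. Total secondary extinctions: 9.

9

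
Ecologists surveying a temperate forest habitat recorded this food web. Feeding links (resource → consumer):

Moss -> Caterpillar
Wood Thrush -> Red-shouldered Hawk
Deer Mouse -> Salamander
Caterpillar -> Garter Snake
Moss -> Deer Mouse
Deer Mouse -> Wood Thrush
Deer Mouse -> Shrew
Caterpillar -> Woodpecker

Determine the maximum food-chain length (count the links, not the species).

3 links

One longest chain: Moss → Deer Mouse → Wood Thrush → Red-shouldered Hawk.
It has 4 species and 3 links.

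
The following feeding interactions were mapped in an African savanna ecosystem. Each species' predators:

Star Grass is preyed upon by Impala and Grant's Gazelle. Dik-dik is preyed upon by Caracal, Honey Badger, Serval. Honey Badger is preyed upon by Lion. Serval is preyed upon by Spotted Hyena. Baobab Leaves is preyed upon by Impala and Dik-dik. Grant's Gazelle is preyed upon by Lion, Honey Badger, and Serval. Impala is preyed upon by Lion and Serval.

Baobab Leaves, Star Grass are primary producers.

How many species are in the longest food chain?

4 species

One longest chain: Star Grass → Grant's Gazelle → Honey Badger → Lion.
It has 4 species and 3 links.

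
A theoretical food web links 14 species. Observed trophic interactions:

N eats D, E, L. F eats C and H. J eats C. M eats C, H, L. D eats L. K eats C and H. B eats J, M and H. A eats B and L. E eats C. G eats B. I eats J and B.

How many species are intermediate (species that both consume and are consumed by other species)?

5

Intermediate species (has both prey and predators): E, J, M, D, B.
Count: 5.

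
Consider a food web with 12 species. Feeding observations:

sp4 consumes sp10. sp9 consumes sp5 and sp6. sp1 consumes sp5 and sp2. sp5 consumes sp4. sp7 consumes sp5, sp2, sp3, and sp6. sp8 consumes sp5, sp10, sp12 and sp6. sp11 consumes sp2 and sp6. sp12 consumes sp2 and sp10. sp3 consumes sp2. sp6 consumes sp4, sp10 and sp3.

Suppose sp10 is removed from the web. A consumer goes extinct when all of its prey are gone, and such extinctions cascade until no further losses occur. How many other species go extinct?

Remove sp10.
Round 1: sp4 (all prey gone) → extinct.
Round 2: sp5 (all prey gone) → extinct.
No further losses. Total secondary extinctions: 2.

2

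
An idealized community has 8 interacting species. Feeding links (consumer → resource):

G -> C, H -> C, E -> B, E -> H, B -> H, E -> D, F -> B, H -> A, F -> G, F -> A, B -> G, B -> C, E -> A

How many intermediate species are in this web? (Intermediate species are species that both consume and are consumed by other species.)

3

Intermediate species (has both prey and predators): G, H, B.
Count: 3.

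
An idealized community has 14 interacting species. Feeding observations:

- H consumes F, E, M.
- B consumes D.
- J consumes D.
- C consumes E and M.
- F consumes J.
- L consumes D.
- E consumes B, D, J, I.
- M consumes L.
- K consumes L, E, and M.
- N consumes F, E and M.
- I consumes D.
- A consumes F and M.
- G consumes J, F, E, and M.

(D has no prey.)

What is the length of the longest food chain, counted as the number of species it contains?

4 species

One longest chain: D → I → E → C.
It has 4 species and 3 links.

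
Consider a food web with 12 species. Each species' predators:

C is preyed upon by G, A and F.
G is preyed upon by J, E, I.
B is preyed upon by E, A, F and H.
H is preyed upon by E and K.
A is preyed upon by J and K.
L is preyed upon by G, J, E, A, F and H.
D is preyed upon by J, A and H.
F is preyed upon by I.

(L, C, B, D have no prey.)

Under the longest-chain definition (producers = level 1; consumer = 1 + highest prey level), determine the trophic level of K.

Trophic level 3

L is a producer → level 1.
H eats L (level 1); other prey at levels: B 1, D 1 → level 2.
K eats H (level 2); other prey at levels: A 2 → level 3.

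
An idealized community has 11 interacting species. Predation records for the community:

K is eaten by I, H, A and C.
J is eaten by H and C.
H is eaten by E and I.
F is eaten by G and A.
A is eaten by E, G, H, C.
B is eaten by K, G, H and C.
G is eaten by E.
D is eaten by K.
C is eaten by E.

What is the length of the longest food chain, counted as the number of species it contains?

One longest chain: D → K → A → G → E.
It has 5 species and 4 links.

5 species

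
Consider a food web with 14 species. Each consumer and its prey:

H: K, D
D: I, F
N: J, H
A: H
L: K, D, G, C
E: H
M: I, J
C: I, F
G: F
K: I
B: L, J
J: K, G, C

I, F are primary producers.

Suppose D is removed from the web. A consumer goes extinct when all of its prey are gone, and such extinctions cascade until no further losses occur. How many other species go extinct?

Remove D.
Every predator of it retains at least one other prey: L still has K, G, C; H still has K.
No consumer loses all prey, so no secondary extinctions occur.

0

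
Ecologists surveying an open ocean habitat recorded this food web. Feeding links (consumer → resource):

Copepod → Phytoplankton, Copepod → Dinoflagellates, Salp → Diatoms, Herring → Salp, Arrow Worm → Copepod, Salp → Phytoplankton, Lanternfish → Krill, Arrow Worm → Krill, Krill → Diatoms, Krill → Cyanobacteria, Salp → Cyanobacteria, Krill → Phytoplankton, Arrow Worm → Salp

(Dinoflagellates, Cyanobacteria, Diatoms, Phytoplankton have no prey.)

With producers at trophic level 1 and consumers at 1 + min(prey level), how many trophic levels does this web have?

3

Producers (level 1): Dinoflagellates, Cyanobacteria, Diatoms, Phytoplankton.
Following each consumer down to its lowest-level prey: Cyanobacteria → Salp → Herring (levels 1 through 3).
All prey of Herring (Salp 2) are at level 2 or above, so Herring is at level 1 + 2 = 3.
Every consumer has at least one prey at level 2 or below, so none exceeds level 3.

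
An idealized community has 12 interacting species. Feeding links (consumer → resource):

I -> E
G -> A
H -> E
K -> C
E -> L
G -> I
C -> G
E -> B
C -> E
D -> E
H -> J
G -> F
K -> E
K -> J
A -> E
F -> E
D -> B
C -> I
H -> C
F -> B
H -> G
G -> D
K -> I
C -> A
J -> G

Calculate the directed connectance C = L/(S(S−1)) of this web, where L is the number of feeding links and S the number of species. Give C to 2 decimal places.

The web has S = 12 species and L = 25 feeding links.
C = L / (S(S−1)) = 25 / 132 = 0.1894 ≈ 0.19.

C = 0.19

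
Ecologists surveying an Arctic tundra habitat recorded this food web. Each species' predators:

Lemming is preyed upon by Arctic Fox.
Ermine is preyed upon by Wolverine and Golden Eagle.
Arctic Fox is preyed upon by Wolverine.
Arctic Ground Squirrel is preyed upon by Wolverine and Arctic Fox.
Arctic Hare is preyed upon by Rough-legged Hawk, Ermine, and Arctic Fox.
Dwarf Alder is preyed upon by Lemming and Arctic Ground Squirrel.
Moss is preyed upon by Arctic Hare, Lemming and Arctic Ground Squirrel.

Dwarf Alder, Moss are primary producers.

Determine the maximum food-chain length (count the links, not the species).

One longest chain: Dwarf Alder → Arctic Ground Squirrel → Arctic Fox → Wolverine.
It has 4 species and 3 links.

3 links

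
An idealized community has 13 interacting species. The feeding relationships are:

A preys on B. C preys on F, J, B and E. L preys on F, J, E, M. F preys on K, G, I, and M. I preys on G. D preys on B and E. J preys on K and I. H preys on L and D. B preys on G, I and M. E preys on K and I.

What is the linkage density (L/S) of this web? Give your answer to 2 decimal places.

L/S = 1.92

There are L = 25 links among S = 13 species.
L/S = 25/13 = 1.9231 ≈ 1.92.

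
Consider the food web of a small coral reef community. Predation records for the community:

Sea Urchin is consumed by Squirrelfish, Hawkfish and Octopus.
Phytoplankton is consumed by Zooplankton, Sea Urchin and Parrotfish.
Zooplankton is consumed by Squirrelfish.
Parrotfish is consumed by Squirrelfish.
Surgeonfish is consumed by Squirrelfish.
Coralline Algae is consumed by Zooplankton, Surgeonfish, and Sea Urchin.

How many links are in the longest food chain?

2 links

One longest chain: Phytoplankton → Sea Urchin → Octopus.
It has 3 species and 2 links.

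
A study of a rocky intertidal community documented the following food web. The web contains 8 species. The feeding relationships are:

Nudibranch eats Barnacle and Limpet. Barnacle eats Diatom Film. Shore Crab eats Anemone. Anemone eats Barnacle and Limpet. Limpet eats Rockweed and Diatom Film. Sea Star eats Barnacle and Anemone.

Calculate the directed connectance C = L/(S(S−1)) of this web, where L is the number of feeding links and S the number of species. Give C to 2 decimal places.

The web has S = 8 species and L = 10 feeding links.
C = L / (S(S−1)) = 10 / 56 = 0.1786 ≈ 0.18.

C = 0.18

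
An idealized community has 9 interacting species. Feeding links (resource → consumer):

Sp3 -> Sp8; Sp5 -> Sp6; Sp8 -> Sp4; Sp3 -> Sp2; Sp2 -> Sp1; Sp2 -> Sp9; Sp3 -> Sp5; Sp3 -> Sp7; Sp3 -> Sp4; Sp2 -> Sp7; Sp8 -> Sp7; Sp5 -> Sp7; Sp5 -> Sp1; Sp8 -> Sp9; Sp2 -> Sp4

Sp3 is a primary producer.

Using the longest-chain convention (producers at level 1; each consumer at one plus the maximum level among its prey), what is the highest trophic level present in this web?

3

Producers (level 1): Sp3.
Sp3 → Sp8 → Sp9 gives Sp9 level 3.
No species has a prey at level 3, so no species reaches level 4.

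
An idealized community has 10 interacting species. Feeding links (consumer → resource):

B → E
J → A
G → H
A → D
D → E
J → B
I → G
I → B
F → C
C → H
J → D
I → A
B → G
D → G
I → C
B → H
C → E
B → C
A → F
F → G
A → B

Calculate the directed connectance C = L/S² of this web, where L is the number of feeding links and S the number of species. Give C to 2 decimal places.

The web has S = 10 species and L = 21 feeding links.
C = L / S² = 21 / 100 = 0.2100 ≈ 0.21.

C = 0.21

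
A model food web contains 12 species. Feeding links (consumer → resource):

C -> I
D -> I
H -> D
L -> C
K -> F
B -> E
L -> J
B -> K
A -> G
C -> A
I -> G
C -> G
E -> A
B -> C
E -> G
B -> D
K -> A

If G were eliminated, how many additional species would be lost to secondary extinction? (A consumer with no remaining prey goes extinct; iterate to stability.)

Remove G.
Round 1: A (all prey gone), I (all prey gone) → extinct.
Round 2: E (all prey gone), D (all prey gone), C (all prey gone) → extinct.
Round 3: H (all prey gone) → extinct.
No further losses. Total secondary extinctions: 6.

6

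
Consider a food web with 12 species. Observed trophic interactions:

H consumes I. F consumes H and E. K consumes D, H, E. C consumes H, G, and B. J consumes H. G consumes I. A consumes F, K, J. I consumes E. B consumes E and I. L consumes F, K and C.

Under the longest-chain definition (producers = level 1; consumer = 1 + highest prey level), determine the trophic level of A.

E is a producer → level 1.
I eats E → level 2.
H eats I → level 3.
F eats H (level 3); other prey at levels: E 1 → level 4.
A eats F (level 4); other prey at levels: K 4, J 4 → level 5.

Trophic level 5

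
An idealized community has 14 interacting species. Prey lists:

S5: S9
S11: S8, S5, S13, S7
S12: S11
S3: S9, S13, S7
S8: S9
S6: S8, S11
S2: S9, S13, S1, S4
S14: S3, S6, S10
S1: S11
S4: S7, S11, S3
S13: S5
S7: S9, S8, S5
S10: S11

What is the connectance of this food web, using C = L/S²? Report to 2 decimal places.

The web has S = 14 species and L = 28 feeding links.
C = L / S² = 28 / 196 = 0.1429 ≈ 0.14.

C = 0.14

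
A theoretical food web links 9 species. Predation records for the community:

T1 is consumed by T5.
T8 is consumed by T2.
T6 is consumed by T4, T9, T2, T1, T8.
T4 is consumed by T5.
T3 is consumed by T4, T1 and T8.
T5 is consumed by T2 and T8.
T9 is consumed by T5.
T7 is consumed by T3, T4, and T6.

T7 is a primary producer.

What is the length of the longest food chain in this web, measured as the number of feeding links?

5 links

One longest chain: T7 → T6 → T4 → T5 → T8 → T2.
It has 6 species and 5 links.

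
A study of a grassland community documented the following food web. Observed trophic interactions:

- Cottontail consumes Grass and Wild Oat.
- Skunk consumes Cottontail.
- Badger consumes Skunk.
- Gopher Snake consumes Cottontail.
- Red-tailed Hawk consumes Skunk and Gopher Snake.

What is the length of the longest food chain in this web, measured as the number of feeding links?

3 links

One longest chain: Grass → Cottontail → Skunk → Badger.
It has 4 species and 3 links.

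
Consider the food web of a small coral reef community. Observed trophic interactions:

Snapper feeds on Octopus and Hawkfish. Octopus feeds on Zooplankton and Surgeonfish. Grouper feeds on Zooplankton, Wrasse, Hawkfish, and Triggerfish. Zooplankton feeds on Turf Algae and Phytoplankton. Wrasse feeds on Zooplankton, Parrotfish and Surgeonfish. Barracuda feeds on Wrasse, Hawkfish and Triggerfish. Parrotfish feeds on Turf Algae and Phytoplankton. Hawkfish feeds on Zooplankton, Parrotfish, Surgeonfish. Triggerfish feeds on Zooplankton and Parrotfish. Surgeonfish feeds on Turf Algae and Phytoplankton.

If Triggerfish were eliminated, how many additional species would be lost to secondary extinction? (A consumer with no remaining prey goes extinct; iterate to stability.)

0

Remove Triggerfish.
Every predator of it retains at least one other prey: Barracuda still has Hawkfish, Wrasse; Grouper still has Zooplankton, Hawkfish, Wrasse.
No consumer loses all prey, so no secondary extinctions occur.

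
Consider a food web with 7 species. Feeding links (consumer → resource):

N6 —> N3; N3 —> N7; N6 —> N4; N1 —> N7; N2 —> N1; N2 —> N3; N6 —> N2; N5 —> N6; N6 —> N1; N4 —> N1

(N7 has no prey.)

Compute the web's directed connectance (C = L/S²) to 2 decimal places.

C = 0.20

The web has S = 7 species and L = 10 feeding links.
C = L / S² = 10 / 49 = 0.2041 ≈ 0.20.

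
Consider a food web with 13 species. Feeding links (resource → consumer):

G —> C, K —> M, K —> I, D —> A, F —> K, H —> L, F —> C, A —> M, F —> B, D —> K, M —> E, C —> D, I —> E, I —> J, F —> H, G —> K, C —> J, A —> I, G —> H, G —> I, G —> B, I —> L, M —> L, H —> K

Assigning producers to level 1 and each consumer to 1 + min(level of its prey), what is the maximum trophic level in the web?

4

Producers (level 1): G, F.
Following each consumer down to its lowest-level prey: G → C → D → A (levels 1 through 4).
All prey of A (D 3) are at level 3 or above, so A is at level 1 + 3 = 4.
Every consumer has at least one prey at level 3 or below, so none exceeds level 4.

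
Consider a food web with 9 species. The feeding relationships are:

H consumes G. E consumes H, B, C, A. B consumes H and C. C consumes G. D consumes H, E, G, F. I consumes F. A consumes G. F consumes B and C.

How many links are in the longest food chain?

One longest chain: G → C → B → F → I.
It has 5 species and 4 links.

4 links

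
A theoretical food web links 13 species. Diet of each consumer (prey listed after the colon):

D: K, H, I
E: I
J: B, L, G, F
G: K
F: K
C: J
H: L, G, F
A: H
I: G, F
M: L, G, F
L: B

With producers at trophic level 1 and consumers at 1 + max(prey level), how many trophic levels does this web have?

4

Producers (level 1): B, K.
K → G → I → D gives D level 4.
No species has a prey at level 4, so no species reaches level 5.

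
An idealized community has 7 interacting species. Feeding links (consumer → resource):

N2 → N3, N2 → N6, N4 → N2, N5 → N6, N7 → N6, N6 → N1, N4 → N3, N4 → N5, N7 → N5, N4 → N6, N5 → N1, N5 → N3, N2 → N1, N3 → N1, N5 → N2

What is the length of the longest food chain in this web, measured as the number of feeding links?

One longest chain: N1 → N6 → N2 → N5 → N4.
It has 5 species and 4 links.

4 links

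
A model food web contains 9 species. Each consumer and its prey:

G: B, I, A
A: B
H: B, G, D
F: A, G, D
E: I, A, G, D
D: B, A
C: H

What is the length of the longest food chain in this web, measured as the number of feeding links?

One longest chain: B → A → G → H → C.
It has 5 species and 4 links.

4 links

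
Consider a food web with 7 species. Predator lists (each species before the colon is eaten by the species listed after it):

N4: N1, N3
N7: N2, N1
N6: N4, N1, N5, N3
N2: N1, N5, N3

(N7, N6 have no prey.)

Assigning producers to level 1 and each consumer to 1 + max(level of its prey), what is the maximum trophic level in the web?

3

Producers (level 1): N7, N6.
N7 → N2 → N5 gives N5 level 3.
No species has a prey at level 3, so no species reaches level 4.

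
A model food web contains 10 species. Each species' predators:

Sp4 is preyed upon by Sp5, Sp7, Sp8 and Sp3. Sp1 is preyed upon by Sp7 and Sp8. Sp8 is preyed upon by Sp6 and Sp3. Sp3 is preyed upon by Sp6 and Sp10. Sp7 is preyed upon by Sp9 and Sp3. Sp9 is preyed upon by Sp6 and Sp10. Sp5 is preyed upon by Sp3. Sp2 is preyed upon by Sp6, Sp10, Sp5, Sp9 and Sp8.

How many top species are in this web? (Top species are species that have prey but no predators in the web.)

2

Top species (has prey, but nothing eats it): Sp6, Sp10.
Count: 2.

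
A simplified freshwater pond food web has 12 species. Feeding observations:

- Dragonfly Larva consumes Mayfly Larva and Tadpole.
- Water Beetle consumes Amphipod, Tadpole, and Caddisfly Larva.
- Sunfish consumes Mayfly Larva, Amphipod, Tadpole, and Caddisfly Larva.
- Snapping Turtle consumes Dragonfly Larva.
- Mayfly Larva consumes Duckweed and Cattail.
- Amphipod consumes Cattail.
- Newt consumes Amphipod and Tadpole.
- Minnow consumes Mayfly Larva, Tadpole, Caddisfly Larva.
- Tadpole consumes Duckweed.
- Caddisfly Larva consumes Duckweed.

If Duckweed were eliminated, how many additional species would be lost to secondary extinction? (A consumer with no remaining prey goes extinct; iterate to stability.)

2

Remove Duckweed.
Round 1: Tadpole (all prey gone), Caddisfly Larva (all prey gone) → extinct.
No further losses. Total secondary extinctions: 2.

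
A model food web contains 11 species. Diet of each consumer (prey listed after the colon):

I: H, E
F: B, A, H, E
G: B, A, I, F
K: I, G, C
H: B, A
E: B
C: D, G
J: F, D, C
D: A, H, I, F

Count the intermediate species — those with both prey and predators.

Intermediate species (has both prey and predators): H, E, I, F, D, G, C.
Count: 7.

7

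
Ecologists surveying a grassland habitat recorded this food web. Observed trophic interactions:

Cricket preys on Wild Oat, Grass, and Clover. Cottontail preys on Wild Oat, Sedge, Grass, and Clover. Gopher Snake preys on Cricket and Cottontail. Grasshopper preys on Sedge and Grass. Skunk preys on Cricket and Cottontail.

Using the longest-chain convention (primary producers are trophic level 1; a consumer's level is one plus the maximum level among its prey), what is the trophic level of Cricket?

Clover is a producer → level 1.
Cricket eats Clover (level 1); other prey at levels: Wild Oat 1, Grass 1 → level 2.

Trophic level 2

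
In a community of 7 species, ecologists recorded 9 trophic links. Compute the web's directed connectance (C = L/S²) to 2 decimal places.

The web has S = 7 species and L = 9 feeding links.
C = L / S² = 9 / 49 = 0.1837 ≈ 0.18.

C = 0.18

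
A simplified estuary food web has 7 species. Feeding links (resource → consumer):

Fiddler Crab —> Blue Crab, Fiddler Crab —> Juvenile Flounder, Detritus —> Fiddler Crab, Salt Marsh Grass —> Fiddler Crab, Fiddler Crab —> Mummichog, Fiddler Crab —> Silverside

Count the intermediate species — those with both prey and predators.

1

Intermediate species (has both prey and predators): Fiddler Crab.
Count: 1.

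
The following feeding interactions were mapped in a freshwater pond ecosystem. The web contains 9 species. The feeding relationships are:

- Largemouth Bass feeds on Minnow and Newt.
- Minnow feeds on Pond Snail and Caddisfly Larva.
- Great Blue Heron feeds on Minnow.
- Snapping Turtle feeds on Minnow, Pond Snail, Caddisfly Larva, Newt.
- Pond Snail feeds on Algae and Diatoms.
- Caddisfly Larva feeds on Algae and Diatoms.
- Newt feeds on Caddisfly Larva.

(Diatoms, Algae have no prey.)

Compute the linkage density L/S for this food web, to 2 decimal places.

L/S = 1.56

There are L = 14 links among S = 9 species.
L/S = 14/9 = 1.5556 ≈ 1.56.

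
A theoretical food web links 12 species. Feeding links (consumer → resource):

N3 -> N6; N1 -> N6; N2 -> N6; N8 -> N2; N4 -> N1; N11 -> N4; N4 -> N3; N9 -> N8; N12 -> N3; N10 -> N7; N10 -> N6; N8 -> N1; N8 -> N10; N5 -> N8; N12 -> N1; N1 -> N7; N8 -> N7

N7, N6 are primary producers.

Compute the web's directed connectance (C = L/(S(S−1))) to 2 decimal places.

C = 0.13

The web has S = 12 species and L = 17 feeding links.
C = L / (S(S−1)) = 17 / 132 = 0.1288 ≈ 0.13.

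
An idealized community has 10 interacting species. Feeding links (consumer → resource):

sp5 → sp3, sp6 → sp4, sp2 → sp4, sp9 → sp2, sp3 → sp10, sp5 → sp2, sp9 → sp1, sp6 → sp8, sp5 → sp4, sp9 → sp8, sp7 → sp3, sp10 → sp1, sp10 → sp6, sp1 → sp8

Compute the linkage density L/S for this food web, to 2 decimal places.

There are L = 14 links among S = 10 species.
L/S = 14/10 = 1.4000 ≈ 1.40.

L/S = 1.40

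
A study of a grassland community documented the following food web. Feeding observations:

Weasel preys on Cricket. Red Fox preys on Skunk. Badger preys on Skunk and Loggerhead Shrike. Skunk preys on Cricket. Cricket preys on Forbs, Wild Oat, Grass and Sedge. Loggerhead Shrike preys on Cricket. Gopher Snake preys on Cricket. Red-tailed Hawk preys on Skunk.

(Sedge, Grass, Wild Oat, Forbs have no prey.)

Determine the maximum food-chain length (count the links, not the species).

One longest chain: Sedge → Cricket → Loggerhead Shrike → Badger.
It has 4 species and 3 links.

3 links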